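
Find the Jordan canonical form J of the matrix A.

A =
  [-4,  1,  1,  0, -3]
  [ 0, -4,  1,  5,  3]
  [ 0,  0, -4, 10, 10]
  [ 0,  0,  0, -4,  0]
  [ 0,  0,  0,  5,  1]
J_3(-4) ⊕ J_1(-4) ⊕ J_1(1)

The characteristic polynomial is
  det(x·I − A) = x^5 + 15*x^4 + 80*x^3 + 160*x^2 - 256 = (x - 1)*(x + 4)^4

Eigenvalues and multiplicities (the geometric multiplicity of λ is n − rank(A − λI), which equals the number of Jordan blocks for λ):
  λ = -4: algebraic multiplicity = 4, geometric multiplicity = 2
  λ = 1: algebraic multiplicity = 1, geometric multiplicity = 1

Determining the block sizes for each eigenvalue:
  λ = -4: with am = 4 and gm = 2, the partition is not yet determined (e.g. several partitions of 4 into 2 parts exist). Let N = A − (-4)·I. Computing rank(N^1) = 3, rank(N^2) = 2, rank(N^3) = 1; the number of blocks of size ≥ j is rank(N^{j−1}) − rank(N^j), giving [2, 1, 1]. So we have 1 block(s) of size 3, 1 block(s) of size 1 → block sizes [3, 1]
  λ = 1: one block (gm = 1), so the single block has size am = 1 → block sizes [1]

Assembling the blocks gives a Jordan form
J =
  [-4,  1,  0,  0, 0]
  [ 0, -4,  1,  0, 0]
  [ 0,  0, -4,  0, 0]
  [ 0,  0,  0, -4, 0]
  [ 0,  0,  0,  0, 1]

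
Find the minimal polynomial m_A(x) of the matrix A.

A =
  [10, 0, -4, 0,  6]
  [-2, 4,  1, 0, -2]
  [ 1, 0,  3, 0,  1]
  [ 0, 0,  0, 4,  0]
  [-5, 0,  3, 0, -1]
x^3 - 12*x^2 + 48*x - 64

The characteristic polynomial is χ_A(x) = (x - 4)^5, so the eigenvalues are known. The minimal polynomial is
  m_A(x) = Π_λ (x − λ)^{k_λ}
where k_λ is the size of the *largest* Jordan block for λ (equivalently, the smallest k with (A − λI)^k v = 0 for every generalised eigenvector v of λ).

  λ = 4: largest Jordan block has size 3, contributing (x − 4)^3

So m_A(x) = (x - 4)^3 = x^3 - 12*x^2 + 48*x - 64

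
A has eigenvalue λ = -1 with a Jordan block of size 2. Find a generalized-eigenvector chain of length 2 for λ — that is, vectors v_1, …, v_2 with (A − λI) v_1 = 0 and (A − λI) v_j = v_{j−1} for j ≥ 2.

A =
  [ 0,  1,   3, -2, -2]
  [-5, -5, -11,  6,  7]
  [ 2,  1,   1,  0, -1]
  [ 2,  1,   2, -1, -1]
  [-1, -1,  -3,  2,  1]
A Jordan chain for λ = -1 of length 2:
v_1 = (-1, 3, 0, 0, 1)ᵀ
v_2 = (1, -2, 0, 0, 0)ᵀ

Let N = A − (-1)·I. We want v_2 with N^2 v_2 = 0 but N^1 v_2 ≠ 0; then v_{j-1} := N · v_j for j = 2, …, 2.

Pick v_2 = (1, -2, 0, 0, 0)ᵀ.
Then v_1 = N · v_2 = (-1, 3, 0, 0, 1)ᵀ.

Sanity check: (A − (-1)·I) v_1 = (0, 0, 0, 0, 0)ᵀ = 0. ✓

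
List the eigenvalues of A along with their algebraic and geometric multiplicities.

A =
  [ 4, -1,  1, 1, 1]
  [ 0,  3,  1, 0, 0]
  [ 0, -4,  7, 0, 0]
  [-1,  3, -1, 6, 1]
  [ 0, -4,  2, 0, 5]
λ = 5: alg = 5, geom = 3

Step 1 — factor the characteristic polynomial to read off the algebraic multiplicities:
  χ_A(x) = (x - 5)^5

Step 2 — compute geometric multiplicities via the rank-nullity identity g(λ) = n − rank(A − λI):
  rank(A − (5)·I) = 2, so dim ker(A − (5)·I) = n − 2 = 3

Summary:
  λ = 5: algebraic multiplicity = 5, geometric multiplicity = 3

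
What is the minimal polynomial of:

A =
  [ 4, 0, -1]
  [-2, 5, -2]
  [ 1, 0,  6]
x^2 - 10*x + 25

The characteristic polynomial is χ_A(x) = (x - 5)^3, so the eigenvalues are known. The minimal polynomial is
  m_A(x) = Π_λ (x − λ)^{k_λ}
where k_λ is the size of the *largest* Jordan block for λ (equivalently, the smallest k with (A − λI)^k v = 0 for every generalised eigenvector v of λ).

  λ = 5: largest Jordan block has size 2, contributing (x − 5)^2

So m_A(x) = (x - 5)^2 = x^2 - 10*x + 25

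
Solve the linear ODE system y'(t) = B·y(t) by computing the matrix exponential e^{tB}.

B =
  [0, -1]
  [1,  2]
e^{tB} =
  [-t*exp(t) + exp(t), -t*exp(t)]
  [t*exp(t), t*exp(t) + exp(t)]

Strategy: write B = P · J · P⁻¹ where J is a Jordan canonical form, so e^{tB} = P · e^{tJ} · P⁻¹, and e^{tJ} can be computed block-by-block.

B has Jordan form
J =
  [1, 1]
  [0, 1]
(up to reordering of blocks).

Per-block formulas:
  For a 2×2 Jordan block J_2(1): exp(t · J_2(1)) = e^(1t)·(I + t·N), where N is the 2×2 nilpotent shift.

After assembling e^{tJ} and conjugating by P, we get:

e^{tB} =
  [-t*exp(t) + exp(t), -t*exp(t)]
  [t*exp(t), t*exp(t) + exp(t)]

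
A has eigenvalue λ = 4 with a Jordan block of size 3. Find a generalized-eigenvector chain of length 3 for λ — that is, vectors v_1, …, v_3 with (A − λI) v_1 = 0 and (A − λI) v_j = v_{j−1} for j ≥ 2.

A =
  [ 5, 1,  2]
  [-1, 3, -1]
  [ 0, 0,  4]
A Jordan chain for λ = 4 of length 3:
v_1 = (1, -1, 0)ᵀ
v_2 = (2, -1, 0)ᵀ
v_3 = (0, 0, 1)ᵀ

Let N = A − (4)·I. We want v_3 with N^3 v_3 = 0 but N^2 v_3 ≠ 0; then v_{j-1} := N · v_j for j = 3, …, 2.

Pick v_3 = (0, 0, 1)ᵀ.
Then v_2 = N · v_3 = (2, -1, 0)ᵀ.
Then v_1 = N · v_2 = (1, -1, 0)ᵀ.

Sanity check: (A − (4)·I) v_1 = (0, 0, 0)ᵀ = 0. ✓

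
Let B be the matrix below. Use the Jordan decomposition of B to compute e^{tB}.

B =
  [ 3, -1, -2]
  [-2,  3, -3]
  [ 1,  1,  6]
e^{tB} =
  [t^2*exp(4*t)/2 - t*exp(4*t) + exp(4*t), -t*exp(4*t), t^2*exp(4*t)/2 - 2*t*exp(4*t)]
  [t^2*exp(4*t)/2 - 2*t*exp(4*t), -t*exp(4*t) + exp(4*t), t^2*exp(4*t)/2 - 3*t*exp(4*t)]
  [-t^2*exp(4*t)/2 + t*exp(4*t), t*exp(4*t), -t^2*exp(4*t)/2 + 2*t*exp(4*t) + exp(4*t)]

Strategy: write B = P · J · P⁻¹ where J is a Jordan canonical form, so e^{tB} = P · e^{tJ} · P⁻¹, and e^{tJ} can be computed block-by-block.

B has Jordan form
J =
  [4, 1, 0]
  [0, 4, 1]
  [0, 0, 4]
(up to reordering of blocks).

Per-block formulas:
  For a 3×3 Jordan block J_3(4): exp(t · J_3(4)) = e^(4t)·(I + t·N + (t^2/2)·N^2), where N is the 3×3 nilpotent shift.

After assembling e^{tJ} and conjugating by P, we get:

e^{tB} =
  [t^2*exp(4*t)/2 - t*exp(4*t) + exp(4*t), -t*exp(4*t), t^2*exp(4*t)/2 - 2*t*exp(4*t)]
  [t^2*exp(4*t)/2 - 2*t*exp(4*t), -t*exp(4*t) + exp(4*t), t^2*exp(4*t)/2 - 3*t*exp(4*t)]
  [-t^2*exp(4*t)/2 + t*exp(4*t), t*exp(4*t), -t^2*exp(4*t)/2 + 2*t*exp(4*t) + exp(4*t)]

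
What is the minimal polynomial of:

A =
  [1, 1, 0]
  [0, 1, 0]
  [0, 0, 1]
x^2 - 2*x + 1

The characteristic polynomial is χ_A(x) = (x - 1)^3, so the eigenvalues are known. The minimal polynomial is
  m_A(x) = Π_λ (x − λ)^{k_λ}
where k_λ is the size of the *largest* Jordan block for λ (equivalently, the smallest k with (A − λI)^k v = 0 for every generalised eigenvector v of λ).

  λ = 1: largest Jordan block has size 2, contributing (x − 1)^2

So m_A(x) = (x - 1)^2 = x^2 - 2*x + 1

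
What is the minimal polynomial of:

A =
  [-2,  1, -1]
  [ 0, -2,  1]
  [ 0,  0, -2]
x^3 + 6*x^2 + 12*x + 8

The characteristic polynomial is χ_A(x) = (x + 2)^3, so the eigenvalues are known. The minimal polynomial is
  m_A(x) = Π_λ (x − λ)^{k_λ}
where k_λ is the size of the *largest* Jordan block for λ (equivalently, the smallest k with (A − λI)^k v = 0 for every generalised eigenvector v of λ).

  λ = -2: largest Jordan block has size 3, contributing (x + 2)^3

So m_A(x) = (x + 2)^3 = x^3 + 6*x^2 + 12*x + 8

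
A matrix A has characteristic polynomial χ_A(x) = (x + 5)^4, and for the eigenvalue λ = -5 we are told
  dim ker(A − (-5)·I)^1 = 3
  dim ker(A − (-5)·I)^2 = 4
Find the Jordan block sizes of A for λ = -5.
Block sizes for λ = -5: [2, 1, 1]

From the dimensions of kernels of powers, the number of Jordan blocks of size at least j is d_j − d_{j−1} where d_j = dim ker(N^j) (with d_0 = 0). Computing the differences gives [3, 1].
The number of blocks of size exactly k is (#blocks of size ≥ k) − (#blocks of size ≥ k + 1), so the partition is: 2 block(s) of size 1, 1 block(s) of size 2.
In nonincreasing order the block sizes are [2, 1, 1].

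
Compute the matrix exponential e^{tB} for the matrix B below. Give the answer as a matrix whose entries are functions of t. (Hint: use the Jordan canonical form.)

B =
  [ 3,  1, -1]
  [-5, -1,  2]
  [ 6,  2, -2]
e^{tB} =
  [-t^2 + 3*t + 1, t, t^2/2 - t]
  [t^2 - 5*t, 1 - t, -t^2/2 + 2*t]
  [-2*t^2 + 6*t, 2*t, t^2 - 2*t + 1]

Strategy: write B = P · J · P⁻¹ where J is a Jordan canonical form, so e^{tB} = P · e^{tJ} · P⁻¹, and e^{tJ} can be computed block-by-block.

B has Jordan form
J =
  [0, 1, 0]
  [0, 0, 1]
  [0, 0, 0]
(up to reordering of blocks).

Per-block formulas:
  For a 3×3 Jordan block J_3(0): exp(t · J_3(0)) = e^(0t)·(I + t·N + (t^2/2)·N^2), where N is the 3×3 nilpotent shift.

After assembling e^{tJ} and conjugating by P, we get:

e^{tB} =
  [-t^2 + 3*t + 1, t, t^2/2 - t]
  [t^2 - 5*t, 1 - t, -t^2/2 + 2*t]
  [-2*t^2 + 6*t, 2*t, t^2 - 2*t + 1]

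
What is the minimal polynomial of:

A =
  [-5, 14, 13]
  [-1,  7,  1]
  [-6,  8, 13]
x^3 - 15*x^2 + 75*x - 125

The characteristic polynomial is χ_A(x) = (x - 5)^3, so the eigenvalues are known. The minimal polynomial is
  m_A(x) = Π_λ (x − λ)^{k_λ}
where k_λ is the size of the *largest* Jordan block for λ (equivalently, the smallest k with (A − λI)^k v = 0 for every generalised eigenvector v of λ).

  λ = 5: largest Jordan block has size 3, contributing (x − 5)^3

So m_A(x) = (x - 5)^3 = x^3 - 15*x^2 + 75*x - 125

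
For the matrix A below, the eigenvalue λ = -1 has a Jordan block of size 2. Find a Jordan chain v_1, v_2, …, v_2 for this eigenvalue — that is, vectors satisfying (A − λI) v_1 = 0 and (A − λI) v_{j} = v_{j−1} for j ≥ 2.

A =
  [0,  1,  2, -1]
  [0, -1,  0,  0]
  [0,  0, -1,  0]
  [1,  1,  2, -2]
A Jordan chain for λ = -1 of length 2:
v_1 = (1, 0, 0, 1)ᵀ
v_2 = (1, 0, 0, 0)ᵀ

Let N = A − (-1)·I. We want v_2 with N^2 v_2 = 0 but N^1 v_2 ≠ 0; then v_{j-1} := N · v_j for j = 2, …, 2.

Pick v_2 = (1, 0, 0, 0)ᵀ.
Then v_1 = N · v_2 = (1, 0, 0, 1)ᵀ.

Sanity check: (A − (-1)·I) v_1 = (0, 0, 0, 0)ᵀ = 0. ✓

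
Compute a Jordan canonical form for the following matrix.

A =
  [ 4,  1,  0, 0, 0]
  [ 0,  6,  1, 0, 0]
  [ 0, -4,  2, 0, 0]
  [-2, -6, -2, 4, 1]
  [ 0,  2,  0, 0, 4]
J_3(4) ⊕ J_2(4)

The characteristic polynomial is
  det(x·I − A) = x^5 - 20*x^4 + 160*x^3 - 640*x^2 + 1280*x - 1024 = (x - 4)^5

Eigenvalues and multiplicities (the geometric multiplicity of λ is n − rank(A − λI), which equals the number of Jordan blocks for λ):
  λ = 4: algebraic multiplicity = 5, geometric multiplicity = 2

Determining the block sizes for each eigenvalue:
  λ = 4: with am = 5 and gm = 2, the partition is not yet determined (e.g. several partitions of 5 into 2 parts exist). Let N = A − (4)·I. Computing rank(N^1) = 3, rank(N^2) = 1, rank(N^3) = 0; the number of blocks of size ≥ j is rank(N^{j−1}) − rank(N^j), giving [2, 2, 1]. So we have 1 block(s) of size 3, 1 block(s) of size 2 → block sizes [3, 2]

Assembling the blocks gives a Jordan form
J =
  [4, 1, 0, 0, 0]
  [0, 4, 1, 0, 0]
  [0, 0, 4, 0, 0]
  [0, 0, 0, 4, 1]
  [0, 0, 0, 0, 4]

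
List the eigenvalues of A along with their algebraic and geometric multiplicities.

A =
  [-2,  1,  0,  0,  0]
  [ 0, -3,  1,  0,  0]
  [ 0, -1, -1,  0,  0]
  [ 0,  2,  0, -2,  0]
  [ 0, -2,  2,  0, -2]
λ = -2: alg = 5, geom = 3

Step 1 — factor the characteristic polynomial to read off the algebraic multiplicities:
  χ_A(x) = (x + 2)^5

Step 2 — compute geometric multiplicities via the rank-nullity identity g(λ) = n − rank(A − λI):
  rank(A − (-2)·I) = 2, so dim ker(A − (-2)·I) = n − 2 = 3

Summary:
  λ = -2: algebraic multiplicity = 5, geometric multiplicity = 3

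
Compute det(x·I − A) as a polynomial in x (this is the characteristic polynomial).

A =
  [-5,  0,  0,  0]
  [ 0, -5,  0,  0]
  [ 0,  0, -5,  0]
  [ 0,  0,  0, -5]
x^4 + 20*x^3 + 150*x^2 + 500*x + 625

Expanding det(x·I − A) (e.g. by cofactor expansion or by noting that A is similar to its Jordan form J, which has the same characteristic polynomial as A) gives
  χ_A(x) = x^4 + 20*x^3 + 150*x^2 + 500*x + 625
which factors as (x + 5)^4. The eigenvalues (with algebraic multiplicities) are λ = -5 with multiplicity 4.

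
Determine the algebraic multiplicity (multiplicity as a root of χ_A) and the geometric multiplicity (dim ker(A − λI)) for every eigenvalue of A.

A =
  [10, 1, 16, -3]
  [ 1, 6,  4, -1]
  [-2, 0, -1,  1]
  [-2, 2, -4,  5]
λ = 5: alg = 4, geom = 2

Step 1 — factor the characteristic polynomial to read off the algebraic multiplicities:
  χ_A(x) = (x - 5)^4

Step 2 — compute geometric multiplicities via the rank-nullity identity g(λ) = n − rank(A − λI):
  rank(A − (5)·I) = 2, so dim ker(A − (5)·I) = n − 2 = 2

Summary:
  λ = 5: algebraic multiplicity = 4, geometric multiplicity = 2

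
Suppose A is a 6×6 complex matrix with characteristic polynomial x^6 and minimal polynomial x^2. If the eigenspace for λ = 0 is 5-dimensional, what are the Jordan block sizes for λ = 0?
Block sizes for λ = 0: [2, 1, 1, 1, 1]

Step 1 — from the characteristic polynomial, algebraic multiplicity of λ = 0 is 6. From dim ker(A − (0)·I) = 5, there are exactly 5 Jordan blocks for λ = 0.
Step 2 — from the minimal polynomial, the factor (x − 0)^2 tells us the largest block for λ = 0 has size 2.
Step 3 — with total size 6, 5 blocks, and largest block 2, the block sizes (in nonincreasing order) are [2, 1, 1, 1, 1].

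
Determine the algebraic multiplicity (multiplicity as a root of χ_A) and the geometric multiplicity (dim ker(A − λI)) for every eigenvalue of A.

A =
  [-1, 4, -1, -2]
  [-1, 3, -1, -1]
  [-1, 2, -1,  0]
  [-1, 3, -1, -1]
λ = 0: alg = 4, geom = 2

Step 1 — factor the characteristic polynomial to read off the algebraic multiplicities:
  χ_A(x) = x^4

Step 2 — compute geometric multiplicities via the rank-nullity identity g(λ) = n − rank(A − λI):
  rank(A − (0)·I) = 2, so dim ker(A − (0)·I) = n − 2 = 2

Summary:
  λ = 0: algebraic multiplicity = 4, geometric multiplicity = 2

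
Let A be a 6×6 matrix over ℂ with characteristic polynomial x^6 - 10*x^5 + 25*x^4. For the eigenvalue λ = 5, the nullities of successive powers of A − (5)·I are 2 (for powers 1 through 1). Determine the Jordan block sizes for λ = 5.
Block sizes for λ = 5: [1, 1]

From the dimensions of kernels of powers, the number of Jordan blocks of size at least j is d_j − d_{j−1} where d_j = dim ker(N^j) (with d_0 = 0). Computing the differences gives [2].
The number of blocks of size exactly k is (#blocks of size ≥ k) − (#blocks of size ≥ k + 1), so the partition is: 2 block(s) of size 1.
In nonincreasing order the block sizes are [1, 1].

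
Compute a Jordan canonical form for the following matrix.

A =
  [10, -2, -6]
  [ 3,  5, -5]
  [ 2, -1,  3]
J_3(6)

The characteristic polynomial is
  det(x·I − A) = x^3 - 18*x^2 + 108*x - 216 = (x - 6)^3

Eigenvalues and multiplicities (the geometric multiplicity of λ is n − rank(A − λI), which equals the number of Jordan blocks for λ):
  λ = 6: algebraic multiplicity = 3, geometric multiplicity = 1

Determining the block sizes for each eigenvalue:
  λ = 6: one block (gm = 1), so the single block has size am = 3 → block sizes [3]

Assembling the blocks gives a Jordan form
J =
  [6, 1, 0]
  [0, 6, 1]
  [0, 0, 6]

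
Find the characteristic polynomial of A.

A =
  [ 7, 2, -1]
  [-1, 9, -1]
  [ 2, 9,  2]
x^3 - 18*x^2 + 108*x - 216

Expanding det(x·I − A) (e.g. by cofactor expansion or by noting that A is similar to its Jordan form J, which has the same characteristic polynomial as A) gives
  χ_A(x) = x^3 - 18*x^2 + 108*x - 216
which factors as (x - 6)^3. The eigenvalues (with algebraic multiplicities) are λ = 6 with multiplicity 3.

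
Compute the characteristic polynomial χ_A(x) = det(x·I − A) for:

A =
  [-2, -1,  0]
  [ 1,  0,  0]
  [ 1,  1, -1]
x^3 + 3*x^2 + 3*x + 1

Expanding det(x·I − A) (e.g. by cofactor expansion or by noting that A is similar to its Jordan form J, which has the same characteristic polynomial as A) gives
  χ_A(x) = x^3 + 3*x^2 + 3*x + 1
which factors as (x + 1)^3. The eigenvalues (with algebraic multiplicities) are λ = -1 with multiplicity 3.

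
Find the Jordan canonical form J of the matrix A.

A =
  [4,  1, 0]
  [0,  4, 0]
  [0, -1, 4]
J_2(4) ⊕ J_1(4)

The characteristic polynomial is
  det(x·I − A) = x^3 - 12*x^2 + 48*x - 64 = (x - 4)^3

Eigenvalues and multiplicities (the geometric multiplicity of λ is n − rank(A − λI), which equals the number of Jordan blocks for λ):
  λ = 4: algebraic multiplicity = 3, geometric multiplicity = 2

Determining the block sizes for each eigenvalue:
  λ = 4: 2 blocks summing to 3 forces exactly one block of size 2 and the rest size 1 → block sizes [2, 1]

Assembling the blocks gives a Jordan form
J =
  [4, 1, 0]
  [0, 4, 0]
  [0, 0, 4]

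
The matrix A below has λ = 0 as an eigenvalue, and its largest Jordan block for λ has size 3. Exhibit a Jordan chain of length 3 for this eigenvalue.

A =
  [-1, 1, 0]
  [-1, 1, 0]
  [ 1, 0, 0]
A Jordan chain for λ = 0 of length 3:
v_1 = (0, 0, -1)ᵀ
v_2 = (-1, -1, 1)ᵀ
v_3 = (1, 0, 0)ᵀ

Let N = A − (0)·I. We want v_3 with N^3 v_3 = 0 but N^2 v_3 ≠ 0; then v_{j-1} := N · v_j for j = 3, …, 2.

Pick v_3 = (1, 0, 0)ᵀ.
Then v_2 = N · v_3 = (-1, -1, 1)ᵀ.
Then v_1 = N · v_2 = (0, 0, -1)ᵀ.

Sanity check: (A − (0)·I) v_1 = (0, 0, 0)ᵀ = 0. ✓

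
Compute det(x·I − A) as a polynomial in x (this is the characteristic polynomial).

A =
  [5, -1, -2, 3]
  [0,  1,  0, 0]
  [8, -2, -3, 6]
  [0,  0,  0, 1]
x^4 - 4*x^3 + 6*x^2 - 4*x + 1

Expanding det(x·I − A) (e.g. by cofactor expansion or by noting that A is similar to its Jordan form J, which has the same characteristic polynomial as A) gives
  χ_A(x) = x^4 - 4*x^3 + 6*x^2 - 4*x + 1
which factors as (x - 1)^4. The eigenvalues (with algebraic multiplicities) are λ = 1 with multiplicity 4.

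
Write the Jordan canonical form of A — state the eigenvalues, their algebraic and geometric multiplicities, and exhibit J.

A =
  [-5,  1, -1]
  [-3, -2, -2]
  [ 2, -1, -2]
J_3(-3)

The characteristic polynomial is
  det(x·I − A) = x^3 + 9*x^2 + 27*x + 27 = (x + 3)^3

Eigenvalues and multiplicities (the geometric multiplicity of λ is n − rank(A − λI), which equals the number of Jordan blocks for λ):
  λ = -3: algebraic multiplicity = 3, geometric multiplicity = 1

Determining the block sizes for each eigenvalue:
  λ = -3: one block (gm = 1), so the single block has size am = 3 → block sizes [3]

Assembling the blocks gives a Jordan form
J =
  [-3,  1,  0]
  [ 0, -3,  1]
  [ 0,  0, -3]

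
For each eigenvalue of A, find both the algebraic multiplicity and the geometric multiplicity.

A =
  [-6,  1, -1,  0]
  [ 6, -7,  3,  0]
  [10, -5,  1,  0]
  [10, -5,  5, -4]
λ = -4: alg = 4, geom = 3

Step 1 — factor the characteristic polynomial to read off the algebraic multiplicities:
  χ_A(x) = (x + 4)^4

Step 2 — compute geometric multiplicities via the rank-nullity identity g(λ) = n − rank(A − λI):
  rank(A − (-4)·I) = 1, so dim ker(A − (-4)·I) = n − 1 = 3

Summary:
  λ = -4: algebraic multiplicity = 4, geometric multiplicity = 3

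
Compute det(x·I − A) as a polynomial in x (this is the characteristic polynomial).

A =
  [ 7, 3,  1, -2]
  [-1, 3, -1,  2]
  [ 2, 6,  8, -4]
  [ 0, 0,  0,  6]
x^4 - 24*x^3 + 216*x^2 - 864*x + 1296

Expanding det(x·I − A) (e.g. by cofactor expansion or by noting that A is similar to its Jordan form J, which has the same characteristic polynomial as A) gives
  χ_A(x) = x^4 - 24*x^3 + 216*x^2 - 864*x + 1296
which factors as (x - 6)^4. The eigenvalues (with algebraic multiplicities) are λ = 6 with multiplicity 4.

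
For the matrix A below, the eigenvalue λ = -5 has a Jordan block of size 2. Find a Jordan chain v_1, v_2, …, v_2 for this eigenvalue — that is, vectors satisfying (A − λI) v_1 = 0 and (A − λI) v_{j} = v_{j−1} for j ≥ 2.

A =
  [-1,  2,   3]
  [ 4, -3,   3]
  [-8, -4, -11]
A Jordan chain for λ = -5 of length 2:
v_1 = (4, 4, -8)ᵀ
v_2 = (1, 0, 0)ᵀ

Let N = A − (-5)·I. We want v_2 with N^2 v_2 = 0 but N^1 v_2 ≠ 0; then v_{j-1} := N · v_j for j = 2, …, 2.

Pick v_2 = (1, 0, 0)ᵀ.
Then v_1 = N · v_2 = (4, 4, -8)ᵀ.

Sanity check: (A − (-5)·I) v_1 = (0, 0, 0)ᵀ = 0. ✓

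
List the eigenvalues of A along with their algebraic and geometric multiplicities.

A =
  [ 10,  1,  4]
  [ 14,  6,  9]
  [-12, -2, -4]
λ = 4: alg = 3, geom = 1

Step 1 — factor the characteristic polynomial to read off the algebraic multiplicities:
  χ_A(x) = (x - 4)^3

Step 2 — compute geometric multiplicities via the rank-nullity identity g(λ) = n − rank(A − λI):
  rank(A − (4)·I) = 2, so dim ker(A − (4)·I) = n − 2 = 1

Summary:
  λ = 4: algebraic multiplicity = 3, geometric multiplicity = 1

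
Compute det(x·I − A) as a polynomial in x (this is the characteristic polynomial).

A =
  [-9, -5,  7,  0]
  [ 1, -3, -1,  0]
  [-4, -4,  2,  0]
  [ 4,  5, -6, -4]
x^4 + 14*x^3 + 72*x^2 + 160*x + 128

Expanding det(x·I − A) (e.g. by cofactor expansion or by noting that A is similar to its Jordan form J, which has the same characteristic polynomial as A) gives
  χ_A(x) = x^4 + 14*x^3 + 72*x^2 + 160*x + 128
which factors as (x + 2)*(x + 4)^3. The eigenvalues (with algebraic multiplicities) are λ = -4 with multiplicity 3, λ = -2 with multiplicity 1.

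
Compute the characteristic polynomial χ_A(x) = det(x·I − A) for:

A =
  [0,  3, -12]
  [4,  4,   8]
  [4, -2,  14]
x^3 - 18*x^2 + 108*x - 216

Expanding det(x·I − A) (e.g. by cofactor expansion or by noting that A is similar to its Jordan form J, which has the same characteristic polynomial as A) gives
  χ_A(x) = x^3 - 18*x^2 + 108*x - 216
which factors as (x - 6)^3. The eigenvalues (with algebraic multiplicities) are λ = 6 with multiplicity 3.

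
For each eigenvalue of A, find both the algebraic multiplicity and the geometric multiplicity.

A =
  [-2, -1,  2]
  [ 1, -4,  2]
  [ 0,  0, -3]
λ = -3: alg = 3, geom = 2

Step 1 — factor the characteristic polynomial to read off the algebraic multiplicities:
  χ_A(x) = (x + 3)^3

Step 2 — compute geometric multiplicities via the rank-nullity identity g(λ) = n − rank(A − λI):
  rank(A − (-3)·I) = 1, so dim ker(A − (-3)·I) = n − 1 = 2

Summary:
  λ = -3: algebraic multiplicity = 3, geometric multiplicity = 2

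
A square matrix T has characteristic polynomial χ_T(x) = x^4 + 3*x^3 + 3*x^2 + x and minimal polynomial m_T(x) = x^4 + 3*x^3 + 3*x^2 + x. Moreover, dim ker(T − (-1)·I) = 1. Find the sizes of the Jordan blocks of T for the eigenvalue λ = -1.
Block sizes for λ = -1: [3]

Step 1 — from the characteristic polynomial, algebraic multiplicity of λ = -1 is 3. From dim ker(T − (-1)·I) = 1, there are exactly 1 Jordan blocks for λ = -1.
Step 2 — from the minimal polynomial, the factor (x + 1)^3 tells us the largest block for λ = -1 has size 3.
Step 3 — with total size 3, 1 blocks, and largest block 3, the block sizes (in nonincreasing order) are [3].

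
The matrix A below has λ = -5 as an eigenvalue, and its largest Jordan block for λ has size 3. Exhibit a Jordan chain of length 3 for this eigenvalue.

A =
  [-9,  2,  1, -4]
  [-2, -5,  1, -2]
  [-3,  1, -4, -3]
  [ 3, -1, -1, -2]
A Jordan chain for λ = -5 of length 3:
v_1 = (-3, -1, -2, 2)ᵀ
v_2 = (-4, -2, -3, 3)ᵀ
v_3 = (1, 0, 0, 0)ᵀ

Let N = A − (-5)·I. We want v_3 with N^3 v_3 = 0 but N^2 v_3 ≠ 0; then v_{j-1} := N · v_j for j = 3, …, 2.

Pick v_3 = (1, 0, 0, 0)ᵀ.
Then v_2 = N · v_3 = (-4, -2, -3, 3)ᵀ.
Then v_1 = N · v_2 = (-3, -1, -2, 2)ᵀ.

Sanity check: (A − (-5)·I) v_1 = (0, 0, 0, 0)ᵀ = 0. ✓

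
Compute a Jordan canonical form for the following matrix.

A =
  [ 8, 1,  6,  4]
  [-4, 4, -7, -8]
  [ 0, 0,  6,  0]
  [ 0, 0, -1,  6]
J_3(6) ⊕ J_1(6)

The characteristic polynomial is
  det(x·I − A) = x^4 - 24*x^3 + 216*x^2 - 864*x + 1296 = (x - 6)^4

Eigenvalues and multiplicities (the geometric multiplicity of λ is n − rank(A − λI), which equals the number of Jordan blocks for λ):
  λ = 6: algebraic multiplicity = 4, geometric multiplicity = 2

Determining the block sizes for each eigenvalue:
  λ = 6: with am = 4 and gm = 2, the partition is not yet determined (e.g. several partitions of 4 into 2 parts exist). Let N = A − (6)·I. Computing rank(N^1) = 2, rank(N^2) = 1, rank(N^3) = 0; the number of blocks of size ≥ j is rank(N^{j−1}) − rank(N^j), giving [2, 1, 1]. So we have 1 block(s) of size 3, 1 block(s) of size 1 → block sizes [3, 1]

Assembling the blocks gives a Jordan form
J =
  [6, 1, 0, 0]
  [0, 6, 1, 0]
  [0, 0, 6, 0]
  [0, 0, 0, 6]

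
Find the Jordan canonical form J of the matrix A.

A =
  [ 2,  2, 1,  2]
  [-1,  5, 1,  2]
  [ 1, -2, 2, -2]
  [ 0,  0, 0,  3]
J_2(3) ⊕ J_1(3) ⊕ J_1(3)

The characteristic polynomial is
  det(x·I − A) = x^4 - 12*x^3 + 54*x^2 - 108*x + 81 = (x - 3)^4

Eigenvalues and multiplicities (the geometric multiplicity of λ is n − rank(A − λI), which equals the number of Jordan blocks for λ):
  λ = 3: algebraic multiplicity = 4, geometric multiplicity = 3

Determining the block sizes for each eigenvalue:
  λ = 3: 3 blocks summing to 4 forces exactly one block of size 2 and the rest size 1 → block sizes [2, 1, 1]

Assembling the blocks gives a Jordan form
J =
  [3, 1, 0, 0]
  [0, 3, 0, 0]
  [0, 0, 3, 0]
  [0, 0, 0, 3]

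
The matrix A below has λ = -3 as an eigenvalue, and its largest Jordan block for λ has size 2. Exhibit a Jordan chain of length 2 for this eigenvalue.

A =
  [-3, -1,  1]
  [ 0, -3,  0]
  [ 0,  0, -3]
A Jordan chain for λ = -3 of length 2:
v_1 = (-1, 0, 0)ᵀ
v_2 = (0, 1, 0)ᵀ

Let N = A − (-3)·I. We want v_2 with N^2 v_2 = 0 but N^1 v_2 ≠ 0; then v_{j-1} := N · v_j for j = 2, …, 2.

Pick v_2 = (0, 1, 0)ᵀ.
Then v_1 = N · v_2 = (-1, 0, 0)ᵀ.

Sanity check: (A − (-3)·I) v_1 = (0, 0, 0)ᵀ = 0. ✓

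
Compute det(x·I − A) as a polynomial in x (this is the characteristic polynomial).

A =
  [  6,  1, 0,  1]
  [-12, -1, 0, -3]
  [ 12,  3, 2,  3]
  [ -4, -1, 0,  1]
x^4 - 8*x^3 + 24*x^2 - 32*x + 16

Expanding det(x·I − A) (e.g. by cofactor expansion or by noting that A is similar to its Jordan form J, which has the same characteristic polynomial as A) gives
  χ_A(x) = x^4 - 8*x^3 + 24*x^2 - 32*x + 16
which factors as (x - 2)^4. The eigenvalues (with algebraic multiplicities) are λ = 2 with multiplicity 4.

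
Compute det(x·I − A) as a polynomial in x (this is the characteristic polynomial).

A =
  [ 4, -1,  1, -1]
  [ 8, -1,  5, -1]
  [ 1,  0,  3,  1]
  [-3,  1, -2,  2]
x^4 - 8*x^3 + 24*x^2 - 32*x + 16

Expanding det(x·I − A) (e.g. by cofactor expansion or by noting that A is similar to its Jordan form J, which has the same characteristic polynomial as A) gives
  χ_A(x) = x^4 - 8*x^3 + 24*x^2 - 32*x + 16
which factors as (x - 2)^4. The eigenvalues (with algebraic multiplicities) are λ = 2 with multiplicity 4.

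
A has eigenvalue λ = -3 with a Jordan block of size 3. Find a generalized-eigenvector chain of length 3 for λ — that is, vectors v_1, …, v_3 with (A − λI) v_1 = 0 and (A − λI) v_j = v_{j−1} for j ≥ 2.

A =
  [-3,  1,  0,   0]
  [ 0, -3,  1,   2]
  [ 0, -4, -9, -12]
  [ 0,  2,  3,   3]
A Jordan chain for λ = -3 of length 3:
v_1 = (1, 0, -4, 2)ᵀ
v_2 = (0, 1, -6, 3)ᵀ
v_3 = (0, 0, 1, 0)ᵀ

Let N = A − (-3)·I. We want v_3 with N^3 v_3 = 0 but N^2 v_3 ≠ 0; then v_{j-1} := N · v_j for j = 3, …, 2.

Pick v_3 = (0, 0, 1, 0)ᵀ.
Then v_2 = N · v_3 = (0, 1, -6, 3)ᵀ.
Then v_1 = N · v_2 = (1, 0, -4, 2)ᵀ.

Sanity check: (A − (-3)·I) v_1 = (0, 0, 0, 0)ᵀ = 0. ✓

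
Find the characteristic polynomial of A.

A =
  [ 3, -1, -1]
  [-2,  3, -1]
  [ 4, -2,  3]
x^3 - 9*x^2 + 27*x - 27

Expanding det(x·I − A) (e.g. by cofactor expansion or by noting that A is similar to its Jordan form J, which has the same characteristic polynomial as A) gives
  χ_A(x) = x^3 - 9*x^2 + 27*x - 27
which factors as (x - 3)^3. The eigenvalues (with algebraic multiplicities) are λ = 3 with multiplicity 3.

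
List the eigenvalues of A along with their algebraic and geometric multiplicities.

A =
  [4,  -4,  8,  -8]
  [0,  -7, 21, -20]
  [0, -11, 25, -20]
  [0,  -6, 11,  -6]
λ = 4: alg = 4, geom = 2

Step 1 — factor the characteristic polynomial to read off the algebraic multiplicities:
  χ_A(x) = (x - 4)^4

Step 2 — compute geometric multiplicities via the rank-nullity identity g(λ) = n − rank(A − λI):
  rank(A − (4)·I) = 2, so dim ker(A − (4)·I) = n − 2 = 2

Summary:
  λ = 4: algebraic multiplicity = 4, geometric multiplicity = 2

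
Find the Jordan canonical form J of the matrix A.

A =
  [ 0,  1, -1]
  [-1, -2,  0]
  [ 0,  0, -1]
J_3(-1)

The characteristic polynomial is
  det(x·I − A) = x^3 + 3*x^2 + 3*x + 1 = (x + 1)^3

Eigenvalues and multiplicities (the geometric multiplicity of λ is n − rank(A − λI), which equals the number of Jordan blocks for λ):
  λ = -1: algebraic multiplicity = 3, geometric multiplicity = 1

Determining the block sizes for each eigenvalue:
  λ = -1: one block (gm = 1), so the single block has size am = 3 → block sizes [3]

Assembling the blocks gives a Jordan form
J =
  [-1,  1,  0]
  [ 0, -1,  1]
  [ 0,  0, -1]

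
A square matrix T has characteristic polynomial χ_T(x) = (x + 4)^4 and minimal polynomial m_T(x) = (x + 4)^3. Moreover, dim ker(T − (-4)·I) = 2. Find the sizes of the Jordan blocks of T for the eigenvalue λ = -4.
Block sizes for λ = -4: [3, 1]

Step 1 — from the characteristic polynomial, algebraic multiplicity of λ = -4 is 4. From dim ker(T − (-4)·I) = 2, there are exactly 2 Jordan blocks for λ = -4.
Step 2 — from the minimal polynomial, the factor (x + 4)^3 tells us the largest block for λ = -4 has size 3.
Step 3 — with total size 4, 2 blocks, and largest block 3, the block sizes (in nonincreasing order) are [3, 1].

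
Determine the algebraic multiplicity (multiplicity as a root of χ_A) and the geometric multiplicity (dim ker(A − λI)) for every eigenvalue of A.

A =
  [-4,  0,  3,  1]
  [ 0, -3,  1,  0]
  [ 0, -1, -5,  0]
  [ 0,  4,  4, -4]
λ = -4: alg = 4, geom = 2

Step 1 — factor the characteristic polynomial to read off the algebraic multiplicities:
  χ_A(x) = (x + 4)^4

Step 2 — compute geometric multiplicities via the rank-nullity identity g(λ) = n − rank(A − λI):
  rank(A − (-4)·I) = 2, so dim ker(A − (-4)·I) = n − 2 = 2

Summary:
  λ = -4: algebraic multiplicity = 4, geometric multiplicity = 2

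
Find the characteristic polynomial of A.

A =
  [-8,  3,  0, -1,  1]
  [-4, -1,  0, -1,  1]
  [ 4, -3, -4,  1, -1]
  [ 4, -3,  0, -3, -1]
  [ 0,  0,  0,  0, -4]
x^5 + 20*x^4 + 160*x^3 + 640*x^2 + 1280*x + 1024

Expanding det(x·I − A) (e.g. by cofactor expansion or by noting that A is similar to its Jordan form J, which has the same characteristic polynomial as A) gives
  χ_A(x) = x^5 + 20*x^4 + 160*x^3 + 640*x^2 + 1280*x + 1024
which factors as (x + 4)^5. The eigenvalues (with algebraic multiplicities) are λ = -4 with multiplicity 5.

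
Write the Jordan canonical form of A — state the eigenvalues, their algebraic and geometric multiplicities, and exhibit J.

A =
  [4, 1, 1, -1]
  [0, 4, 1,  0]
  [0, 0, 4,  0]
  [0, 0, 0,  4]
J_3(4) ⊕ J_1(4)

The characteristic polynomial is
  det(x·I − A) = x^4 - 16*x^3 + 96*x^2 - 256*x + 256 = (x - 4)^4

Eigenvalues and multiplicities (the geometric multiplicity of λ is n − rank(A − λI), which equals the number of Jordan blocks for λ):
  λ = 4: algebraic multiplicity = 4, geometric multiplicity = 2

Determining the block sizes for each eigenvalue:
  λ = 4: with am = 4 and gm = 2, the partition is not yet determined (e.g. several partitions of 4 into 2 parts exist). Let N = A − (4)·I. Computing rank(N^1) = 2, rank(N^2) = 1, rank(N^3) = 0; the number of blocks of size ≥ j is rank(N^{j−1}) − rank(N^j), giving [2, 1, 1]. So we have 1 block(s) of size 3, 1 block(s) of size 1 → block sizes [3, 1]

Assembling the blocks gives a Jordan form
J =
  [4, 1, 0, 0]
  [0, 4, 1, 0]
  [0, 0, 4, 0]
  [0, 0, 0, 4]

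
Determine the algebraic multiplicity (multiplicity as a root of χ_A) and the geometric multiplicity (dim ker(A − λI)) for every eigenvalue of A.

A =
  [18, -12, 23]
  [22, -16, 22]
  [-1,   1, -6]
λ = -5: alg = 2, geom = 1; λ = 6: alg = 1, geom = 1

Step 1 — factor the characteristic polynomial to read off the algebraic multiplicities:
  χ_A(x) = (x - 6)*(x + 5)^2

Step 2 — compute geometric multiplicities via the rank-nullity identity g(λ) = n − rank(A − λI):
  rank(A − (-5)·I) = 2, so dim ker(A − (-5)·I) = n − 2 = 1
  rank(A − (6)·I) = 2, so dim ker(A − (6)·I) = n − 2 = 1

Summary:
  λ = -5: algebraic multiplicity = 2, geometric multiplicity = 1
  λ = 6: algebraic multiplicity = 1, geometric multiplicity = 1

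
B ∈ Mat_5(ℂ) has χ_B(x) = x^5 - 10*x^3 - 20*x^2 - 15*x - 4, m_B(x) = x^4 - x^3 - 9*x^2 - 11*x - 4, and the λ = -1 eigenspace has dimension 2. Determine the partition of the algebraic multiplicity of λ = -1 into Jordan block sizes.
Block sizes for λ = -1: [3, 1]

Step 1 — from the characteristic polynomial, algebraic multiplicity of λ = -1 is 4. From dim ker(B − (-1)·I) = 2, there are exactly 2 Jordan blocks for λ = -1.
Step 2 — from the minimal polynomial, the factor (x + 1)^3 tells us the largest block for λ = -1 has size 3.
Step 3 — with total size 4, 2 blocks, and largest block 3, the block sizes (in nonincreasing order) are [3, 1].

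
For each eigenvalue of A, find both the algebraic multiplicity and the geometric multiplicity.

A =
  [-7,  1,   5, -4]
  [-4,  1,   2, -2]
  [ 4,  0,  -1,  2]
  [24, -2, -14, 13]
λ = 1: alg = 3, geom = 2; λ = 3: alg = 1, geom = 1

Step 1 — factor the characteristic polynomial to read off the algebraic multiplicities:
  χ_A(x) = (x - 3)*(x - 1)^3

Step 2 — compute geometric multiplicities via the rank-nullity identity g(λ) = n − rank(A − λI):
  rank(A − (1)·I) = 2, so dim ker(A − (1)·I) = n − 2 = 2
  rank(A − (3)·I) = 3, so dim ker(A − (3)·I) = n − 3 = 1

Summary:
  λ = 1: algebraic multiplicity = 3, geometric multiplicity = 2
  λ = 3: algebraic multiplicity = 1, geometric multiplicity = 1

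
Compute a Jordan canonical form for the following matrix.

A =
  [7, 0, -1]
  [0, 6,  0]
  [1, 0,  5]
J_2(6) ⊕ J_1(6)

The characteristic polynomial is
  det(x·I − A) = x^3 - 18*x^2 + 108*x - 216 = (x - 6)^3

Eigenvalues and multiplicities (the geometric multiplicity of λ is n − rank(A − λI), which equals the number of Jordan blocks for λ):
  λ = 6: algebraic multiplicity = 3, geometric multiplicity = 2

Determining the block sizes for each eigenvalue:
  λ = 6: 2 blocks summing to 3 forces exactly one block of size 2 and the rest size 1 → block sizes [2, 1]

Assembling the blocks gives a Jordan form
J =
  [6, 1, 0]
  [0, 6, 0]
  [0, 0, 6]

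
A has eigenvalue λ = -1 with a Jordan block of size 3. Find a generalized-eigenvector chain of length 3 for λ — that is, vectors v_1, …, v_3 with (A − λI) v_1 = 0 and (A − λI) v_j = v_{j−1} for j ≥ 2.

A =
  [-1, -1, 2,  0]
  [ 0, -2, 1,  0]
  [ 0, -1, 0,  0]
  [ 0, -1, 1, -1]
A Jordan chain for λ = -1 of length 3:
v_1 = (-1, 0, 0, 0)ᵀ
v_2 = (-1, -1, -1, -1)ᵀ
v_3 = (0, 1, 0, 0)ᵀ

Let N = A − (-1)·I. We want v_3 with N^3 v_3 = 0 but N^2 v_3 ≠ 0; then v_{j-1} := N · v_j for j = 3, …, 2.

Pick v_3 = (0, 1, 0, 0)ᵀ.
Then v_2 = N · v_3 = (-1, -1, -1, -1)ᵀ.
Then v_1 = N · v_2 = (-1, 0, 0, 0)ᵀ.

Sanity check: (A − (-1)·I) v_1 = (0, 0, 0, 0)ᵀ = 0. ✓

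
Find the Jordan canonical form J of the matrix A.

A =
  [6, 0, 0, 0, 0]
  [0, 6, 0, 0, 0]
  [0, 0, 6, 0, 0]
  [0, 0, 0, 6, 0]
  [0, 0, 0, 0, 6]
J_1(6) ⊕ J_1(6) ⊕ J_1(6) ⊕ J_1(6) ⊕ J_1(6)

The characteristic polynomial is
  det(x·I − A) = x^5 - 30*x^4 + 360*x^3 - 2160*x^2 + 6480*x - 7776 = (x - 6)^5

Eigenvalues and multiplicities (the geometric multiplicity of λ is n − rank(A − λI), which equals the number of Jordan blocks for λ):
  λ = 6: algebraic multiplicity = 5, geometric multiplicity = 5

Determining the block sizes for each eigenvalue:
  λ = 6: gm = am = 5, so every block has size 1 → block sizes [1, 1, 1, 1, 1]

Assembling the blocks gives a Jordan form
J =
  [6, 0, 0, 0, 0]
  [0, 6, 0, 0, 0]
  [0, 0, 6, 0, 0]
  [0, 0, 0, 6, 0]
  [0, 0, 0, 0, 6]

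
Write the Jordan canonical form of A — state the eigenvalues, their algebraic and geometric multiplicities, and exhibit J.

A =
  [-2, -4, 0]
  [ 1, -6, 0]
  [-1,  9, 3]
J_2(-4) ⊕ J_1(3)

The characteristic polynomial is
  det(x·I − A) = x^3 + 5*x^2 - 8*x - 48 = (x - 3)*(x + 4)^2

Eigenvalues and multiplicities (the geometric multiplicity of λ is n − rank(A − λI), which equals the number of Jordan blocks for λ):
  λ = -4: algebraic multiplicity = 2, geometric multiplicity = 1
  λ = 3: algebraic multiplicity = 1, geometric multiplicity = 1

Determining the block sizes for each eigenvalue:
  λ = -4: one block (gm = 1), so the single block has size am = 2 → block sizes [2]
  λ = 3: one block (gm = 1), so the single block has size am = 1 → block sizes [1]

Assembling the blocks gives a Jordan form
J =
  [-4,  1, 0]
  [ 0, -4, 0]
  [ 0,  0, 3]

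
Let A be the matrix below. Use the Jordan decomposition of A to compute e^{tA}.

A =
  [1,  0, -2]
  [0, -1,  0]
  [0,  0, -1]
e^{tA} =
  [exp(t), 0, -exp(t) + exp(-t)]
  [0, exp(-t), 0]
  [0, 0, exp(-t)]

Strategy: write A = P · J · P⁻¹ where J is a Jordan canonical form, so e^{tA} = P · e^{tJ} · P⁻¹, and e^{tJ} can be computed block-by-block.

A has Jordan form
J =
  [-1,  0, 0]
  [ 0, -1, 0]
  [ 0,  0, 1]
(up to reordering of blocks).

Per-block formulas:
  For a 1×1 block at λ = -1: exp(t · [-1]) = [e^(-1t)].
  For a 1×1 block at λ = 1: exp(t · [1]) = [e^(1t)].

After assembling e^{tJ} and conjugating by P, we get:

e^{tA} =
  [exp(t), 0, -exp(t) + exp(-t)]
  [0, exp(-t), 0]
  [0, 0, exp(-t)]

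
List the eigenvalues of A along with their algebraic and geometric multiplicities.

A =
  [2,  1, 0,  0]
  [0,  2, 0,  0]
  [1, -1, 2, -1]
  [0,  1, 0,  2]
λ = 2: alg = 4, geom = 2

Step 1 — factor the characteristic polynomial to read off the algebraic multiplicities:
  χ_A(x) = (x - 2)^4

Step 2 — compute geometric multiplicities via the rank-nullity identity g(λ) = n − rank(A − λI):
  rank(A − (2)·I) = 2, so dim ker(A − (2)·I) = n − 2 = 2

Summary:
  λ = 2: algebraic multiplicity = 4, geometric multiplicity = 2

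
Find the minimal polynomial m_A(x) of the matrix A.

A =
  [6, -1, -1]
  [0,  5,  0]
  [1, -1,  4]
x^2 - 10*x + 25

The characteristic polynomial is χ_A(x) = (x - 5)^3, so the eigenvalues are known. The minimal polynomial is
  m_A(x) = Π_λ (x − λ)^{k_λ}
where k_λ is the size of the *largest* Jordan block for λ (equivalently, the smallest k with (A − λI)^k v = 0 for every generalised eigenvector v of λ).

  λ = 5: largest Jordan block has size 2, contributing (x − 5)^2

So m_A(x) = (x - 5)^2 = x^2 - 10*x + 25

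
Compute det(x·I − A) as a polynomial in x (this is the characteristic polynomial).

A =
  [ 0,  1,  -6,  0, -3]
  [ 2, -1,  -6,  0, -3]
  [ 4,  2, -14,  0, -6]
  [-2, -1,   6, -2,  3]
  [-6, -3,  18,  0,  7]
x^5 + 10*x^4 + 40*x^3 + 80*x^2 + 80*x + 32

Expanding det(x·I − A) (e.g. by cofactor expansion or by noting that A is similar to its Jordan form J, which has the same characteristic polynomial as A) gives
  χ_A(x) = x^5 + 10*x^4 + 40*x^3 + 80*x^2 + 80*x + 32
which factors as (x + 2)^5. The eigenvalues (with algebraic multiplicities) are λ = -2 with multiplicity 5.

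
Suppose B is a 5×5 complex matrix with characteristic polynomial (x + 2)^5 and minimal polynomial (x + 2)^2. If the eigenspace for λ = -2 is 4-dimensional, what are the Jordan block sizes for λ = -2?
Block sizes for λ = -2: [2, 1, 1, 1]

Step 1 — from the characteristic polynomial, algebraic multiplicity of λ = -2 is 5. From dim ker(B − (-2)·I) = 4, there are exactly 4 Jordan blocks for λ = -2.
Step 2 — from the minimal polynomial, the factor (x + 2)^2 tells us the largest block for λ = -2 has size 2.
Step 3 — with total size 5, 4 blocks, and largest block 2, the block sizes (in nonincreasing order) are [2, 1, 1, 1].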